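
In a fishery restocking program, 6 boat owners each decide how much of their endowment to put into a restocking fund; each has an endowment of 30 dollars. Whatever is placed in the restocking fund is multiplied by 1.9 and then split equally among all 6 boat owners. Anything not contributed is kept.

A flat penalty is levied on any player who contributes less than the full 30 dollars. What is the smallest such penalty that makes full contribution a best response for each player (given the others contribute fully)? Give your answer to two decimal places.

Given the others contribute fully, the best deviation is to contribute 0 (any partial contribution still incurs the fine and gives up units whose private return 0.3167 is below 1).
Deviating from 30 to 0 saves 30 dollars but forfeits the deviator's share of the drop in the restocking fund: 1.9/6 × 30 = 9.50.
So the deviation gain is 30 − 9.50 = 20.50, and the fine must be at least 20.50 dollars to wipe it out.

20.50 dollars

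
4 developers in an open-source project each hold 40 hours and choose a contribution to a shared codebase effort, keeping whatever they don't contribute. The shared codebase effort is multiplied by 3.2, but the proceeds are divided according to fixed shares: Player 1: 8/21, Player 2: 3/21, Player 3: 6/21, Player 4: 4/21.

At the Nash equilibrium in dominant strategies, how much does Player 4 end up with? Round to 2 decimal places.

64.38 hours

Each unit j contributes comes back to j as 3.2 × (j's share), so j prefers to contribute only if that share exceeds 1/3.2 = 0.3125; otherwise keeping the unit dominates.
The only share above 0.3125 is Player 1's 8/21, contributing 40; the remaining 3 contribute 0. Total contributed: 40.
Player 4 keeps 40 and receives 3.2 × 40 × 4/21 = 24.38 from the shared codebase effort, for a payoff of 64.38.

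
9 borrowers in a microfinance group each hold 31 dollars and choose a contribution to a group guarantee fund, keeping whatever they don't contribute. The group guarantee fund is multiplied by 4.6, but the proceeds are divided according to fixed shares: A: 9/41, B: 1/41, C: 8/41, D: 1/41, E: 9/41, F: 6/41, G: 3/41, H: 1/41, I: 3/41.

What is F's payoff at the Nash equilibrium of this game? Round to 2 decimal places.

A player with share s gets back 4.6·s per unit contributed, so full contribution is dominant for anyone with s > 1/4.6 = 0.2174 and zero contribution is dominant for anyone below.
A and E clear that bar, contributing 31 each; the remaining 7 contribute 0. Total contributed: 62.
F keeps 31 and receives 4.6 × 62 × 6/41 = 41.74 from the group guarantee fund, for a payoff of 72.74.

72.74 dollars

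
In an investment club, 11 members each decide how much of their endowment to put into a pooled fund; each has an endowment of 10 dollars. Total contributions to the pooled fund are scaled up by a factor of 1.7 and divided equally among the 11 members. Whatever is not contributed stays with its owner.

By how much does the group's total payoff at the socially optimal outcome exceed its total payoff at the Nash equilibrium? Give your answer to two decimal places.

77.00 dollars

Each contributed unit returns 1.7/11 = 0.1545 to its contributor — below 1 — so contributing 0 is dominant for every player. At the Nash equilibrium everyone keeps their 10, and the group total is 11 × 10 = 110.
Each contributed unit returns 1.700 to the group as a whole (0.1545 to each of 11 players), which exceeds 1, so the social optimum is full contribution: group total = 1.700 × 110 = 187.00.
Efficiency loss = 187.00 − 110 = 77.00.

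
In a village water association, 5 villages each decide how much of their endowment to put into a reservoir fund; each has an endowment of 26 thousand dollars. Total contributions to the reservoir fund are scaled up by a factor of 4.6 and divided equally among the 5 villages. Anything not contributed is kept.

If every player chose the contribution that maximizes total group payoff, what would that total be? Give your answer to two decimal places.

Each contributed unit returns 4.600 to the group as a whole (0.9200 to each of 5 players), which exceeds 1, so the social optimum is full contribution: group total = 4.600 × 130 = 598.00.

598.00 thousand dollars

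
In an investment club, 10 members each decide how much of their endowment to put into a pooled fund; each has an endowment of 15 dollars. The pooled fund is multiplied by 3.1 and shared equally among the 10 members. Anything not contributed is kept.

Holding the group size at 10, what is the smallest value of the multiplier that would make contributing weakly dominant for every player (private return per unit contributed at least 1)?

10

A contributed unit returns (multiplier)/10 to its contributor.
This reaches 1 exactly when the multiplier is 10.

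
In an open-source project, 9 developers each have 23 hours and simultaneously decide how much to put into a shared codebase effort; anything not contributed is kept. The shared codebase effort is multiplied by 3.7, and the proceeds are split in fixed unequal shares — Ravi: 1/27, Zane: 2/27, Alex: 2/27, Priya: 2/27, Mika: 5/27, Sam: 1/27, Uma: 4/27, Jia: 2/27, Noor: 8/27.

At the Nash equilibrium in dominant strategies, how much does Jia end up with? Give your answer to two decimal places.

29.30 hours

Each unit j contributes comes back to j as 3.7 × (j's share), so j prefers to contribute only if that share exceeds 1/3.7 = 0.2703; otherwise keeping the unit dominates.
The only share above 0.2703 is Noor's 8/27, contributing 23; the remaining 8 contribute 0. Total contributed: 23.
Jia keeps 23 and receives 3.7 × 23 × 2/27 = 6.30 from the shared codebase effort, for a payoff of 29.30.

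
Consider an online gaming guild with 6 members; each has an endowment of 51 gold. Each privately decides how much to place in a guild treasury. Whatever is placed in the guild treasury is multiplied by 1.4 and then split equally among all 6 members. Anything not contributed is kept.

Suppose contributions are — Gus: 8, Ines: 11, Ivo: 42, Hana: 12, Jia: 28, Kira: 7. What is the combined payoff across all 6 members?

349.20 gold

Total contributed: 8 + 11 + 42 + 12 + 28 + 7 = 108; total kept: 6 × 51 − 108 = 198.
The guild treasury pays out 1.4 × 108 = 151.20 in aggregate.
Group total = 198 + 151.20 = 349.20.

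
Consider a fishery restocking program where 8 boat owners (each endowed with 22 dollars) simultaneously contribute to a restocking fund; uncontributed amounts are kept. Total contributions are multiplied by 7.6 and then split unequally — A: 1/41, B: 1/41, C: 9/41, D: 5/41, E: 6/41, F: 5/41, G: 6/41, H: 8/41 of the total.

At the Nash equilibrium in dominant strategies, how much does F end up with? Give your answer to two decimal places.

103.56 dollars

Player j's private return per contributed unit is 7.6 × (j's share). Contributing is weakly dominant for j when that share is at least 1/7.6 = 0.1316, and contributing 0 is dominant otherwise.
C, E, G and H are above the threshold, contributing 22 each; the remaining 4 contribute 0. Total contributed: 88.
F keeps 22 and receives 7.6 × 88 × 5/41 = 81.56 from the restocking fund, for a payoff of 103.56.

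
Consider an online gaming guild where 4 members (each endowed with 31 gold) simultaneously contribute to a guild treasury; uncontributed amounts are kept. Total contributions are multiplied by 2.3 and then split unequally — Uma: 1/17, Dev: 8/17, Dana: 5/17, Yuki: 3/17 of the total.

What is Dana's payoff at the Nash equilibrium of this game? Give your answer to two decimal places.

Each unit j contributes comes back to j as 2.3 × (j's share), so j prefers to contribute only if that share exceeds 1/2.3 = 0.4348; otherwise keeping the unit dominates.
Dev alone (share 8/17) is above the threshold, contributing 31; the remaining 3 contribute 0. Total contributed: 31.
Dana keeps 31 and receives 2.3 × 31 × 5/17 = 20.97 from the guild treasury, for a payoff of 51.97.

51.97 gold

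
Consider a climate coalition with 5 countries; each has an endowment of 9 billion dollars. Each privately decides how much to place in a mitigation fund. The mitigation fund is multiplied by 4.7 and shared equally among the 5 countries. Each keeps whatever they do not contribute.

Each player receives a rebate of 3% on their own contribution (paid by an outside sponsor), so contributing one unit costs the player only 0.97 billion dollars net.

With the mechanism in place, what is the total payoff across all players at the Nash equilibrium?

The effective private return is (4.7/5) / 0.97 = 0.9691, which is still under 1, so the mechanism doesn't change anyone's dominant strategy: zero contribution.
Everyone keeps their endowment and the group total is 5 × 9 = 45.

45.00 billion dollars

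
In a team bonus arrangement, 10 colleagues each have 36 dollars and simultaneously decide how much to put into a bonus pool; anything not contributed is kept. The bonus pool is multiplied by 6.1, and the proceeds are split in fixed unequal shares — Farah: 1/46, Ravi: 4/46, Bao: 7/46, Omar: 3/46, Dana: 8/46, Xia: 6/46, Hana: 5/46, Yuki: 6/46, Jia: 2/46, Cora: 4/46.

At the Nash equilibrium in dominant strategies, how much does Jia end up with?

45.55 dollars

A player with share s gets back 6.1·s per unit contributed, so full contribution is dominant for anyone with s > 1/6.1 = 0.1639 and zero contribution is dominant for anyone below.
The only share above 0.1639 is Dana's 8/46, contributing 36; the remaining 9 contribute 0. Total contributed: 36.
Jia keeps 36 and receives 6.1 × 36 × 2/46 = 9.55 from the bonus pool, for a payoff of 45.55.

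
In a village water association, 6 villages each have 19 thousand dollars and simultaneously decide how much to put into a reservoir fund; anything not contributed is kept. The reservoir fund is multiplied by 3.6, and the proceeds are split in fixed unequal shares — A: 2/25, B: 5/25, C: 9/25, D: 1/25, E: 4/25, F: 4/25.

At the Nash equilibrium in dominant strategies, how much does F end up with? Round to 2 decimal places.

Player j's private return per contributed unit is 3.6 × (j's share). Contributing is weakly dominant for j when that share is at least 1/3.6 = 0.2778, and contributing 0 is dominant otherwise.
Only C (9/25) clears that bar, contributing 19; the remaining 5 contribute 0. Total contributed: 19.
F keeps 19 and receives 3.6 × 19 × 4/25 = 10.94 from the reservoir fund, for a payoff of 29.94.

29.94 thousand dollars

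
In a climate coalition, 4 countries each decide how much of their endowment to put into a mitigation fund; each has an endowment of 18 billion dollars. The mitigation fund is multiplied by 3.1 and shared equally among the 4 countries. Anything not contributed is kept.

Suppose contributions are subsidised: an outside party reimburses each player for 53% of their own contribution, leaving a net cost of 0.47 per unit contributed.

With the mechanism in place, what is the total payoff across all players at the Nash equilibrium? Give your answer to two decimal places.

The effective private return per unit is now (3.1/4) / 0.47 = 1.6489 > 1, so every player's dominant strategy flips to full contribution.
At the Nash equilibrium everyone contributes 18. Group total payoff = 4 × (18 × 0.53 + 3.1 × 18) = 261.36.

261.36 billion dollars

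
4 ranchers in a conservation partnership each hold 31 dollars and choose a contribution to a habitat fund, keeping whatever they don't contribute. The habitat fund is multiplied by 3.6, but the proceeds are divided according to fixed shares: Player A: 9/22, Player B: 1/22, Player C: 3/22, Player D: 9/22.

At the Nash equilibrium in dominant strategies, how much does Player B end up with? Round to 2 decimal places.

41.15 dollars

A player with share s gets back 3.6·s per unit contributed, so full contribution is dominant for anyone with s > 1/3.6 = 0.2778 and zero contribution is dominant for anyone below.
Player A and Player D are above the threshold, contributing 31 each; the remaining 2 contribute 0. Total contributed: 62.
Player B keeps 31 and receives 3.6 × 62 × 1/22 = 10.15 from the habitat fund, for a payoff of 41.15.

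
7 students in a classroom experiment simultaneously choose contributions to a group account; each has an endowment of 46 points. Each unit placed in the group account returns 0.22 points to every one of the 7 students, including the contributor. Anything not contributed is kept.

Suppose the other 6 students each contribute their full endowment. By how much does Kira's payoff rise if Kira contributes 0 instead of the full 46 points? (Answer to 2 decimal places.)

35.88 points

Switching from a contribution of 46 to 0 lets Kira keep an extra 46 points, but lowers the group account by 46, which costs Kira their own share of that drop: 0.22 × 46 = 10.12.
Net gain = 46 − 10.12 = 35.88. The private return per contributed unit (0.22) is below 1, so free-riding is indeed the best response regardless of what the others do.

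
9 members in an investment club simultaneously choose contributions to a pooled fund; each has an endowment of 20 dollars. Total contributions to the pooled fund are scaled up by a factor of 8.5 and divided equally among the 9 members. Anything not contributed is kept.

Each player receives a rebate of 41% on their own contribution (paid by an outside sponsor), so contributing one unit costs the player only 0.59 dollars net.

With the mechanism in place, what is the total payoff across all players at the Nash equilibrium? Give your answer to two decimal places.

1603.80 dollars

The effective private return per unit is now (8.5/9) / 0.59 = 1.6008 > 1, so every player's dominant strategy flips to full contribution.
So the Nash equilibrium is full contribution by all 9; the group earns 9 × (20 × 0.41 + 8.5 × 20) = 1603.80.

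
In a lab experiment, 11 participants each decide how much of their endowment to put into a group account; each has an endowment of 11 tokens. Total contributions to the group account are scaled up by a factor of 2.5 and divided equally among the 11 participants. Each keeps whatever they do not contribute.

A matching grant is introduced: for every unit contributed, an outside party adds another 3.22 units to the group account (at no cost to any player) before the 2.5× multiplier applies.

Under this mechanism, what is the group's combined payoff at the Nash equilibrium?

Even with the mechanism, each unit contributed returns only 2.5 × 4.22 / 11 = 0.9591 per unit of net cost, so contributing nothing is still dominant.
Everyone keeps their endowment and the group total is 11 × 11 = 121.

121.00 tokens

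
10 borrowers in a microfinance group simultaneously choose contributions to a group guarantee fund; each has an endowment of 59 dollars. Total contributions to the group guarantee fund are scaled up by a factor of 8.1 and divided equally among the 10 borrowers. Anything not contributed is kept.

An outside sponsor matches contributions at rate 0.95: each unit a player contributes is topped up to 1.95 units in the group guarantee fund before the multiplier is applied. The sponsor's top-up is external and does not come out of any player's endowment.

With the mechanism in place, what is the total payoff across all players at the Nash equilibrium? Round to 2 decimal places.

The effective private return per unit is now 8.1 × 1.95 / 10 = 1.5795 > 1, so every player's dominant strategy flips to full contribution.
At the Nash equilibrium everyone contributes 59. Group total payoff = 8.1 × 1.95 × 590 = 9319.05.

9319.05 dollars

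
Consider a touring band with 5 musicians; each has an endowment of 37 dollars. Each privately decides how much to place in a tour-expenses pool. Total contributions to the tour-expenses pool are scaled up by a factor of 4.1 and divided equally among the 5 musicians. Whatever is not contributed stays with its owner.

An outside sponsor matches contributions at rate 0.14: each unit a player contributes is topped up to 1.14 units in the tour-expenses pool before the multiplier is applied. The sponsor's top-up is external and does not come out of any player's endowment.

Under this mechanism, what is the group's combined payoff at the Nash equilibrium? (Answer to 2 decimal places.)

185.00 dollars

The effective private return is 4.1 × 1.14 / 5 = 0.9348, which is still under 1, so the mechanism doesn't change anyone's dominant strategy: zero contribution.
Everyone keeps their endowment and the group total is 5 × 37 = 185.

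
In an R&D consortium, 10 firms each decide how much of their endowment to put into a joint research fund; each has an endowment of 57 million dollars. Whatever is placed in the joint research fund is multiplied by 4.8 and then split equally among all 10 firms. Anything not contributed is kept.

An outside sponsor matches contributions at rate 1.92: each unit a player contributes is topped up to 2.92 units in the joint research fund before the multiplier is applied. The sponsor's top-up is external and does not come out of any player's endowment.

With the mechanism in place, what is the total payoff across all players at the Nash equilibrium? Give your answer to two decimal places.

The effective private return per unit is now 4.8 × 2.92 / 10 = 1.4016 > 1, so every player's dominant strategy flips to full contribution.
At the Nash equilibrium everyone contributes 57. Group total payoff = 4.8 × 2.92 × 570 = 7989.12.

7989.12 million dollars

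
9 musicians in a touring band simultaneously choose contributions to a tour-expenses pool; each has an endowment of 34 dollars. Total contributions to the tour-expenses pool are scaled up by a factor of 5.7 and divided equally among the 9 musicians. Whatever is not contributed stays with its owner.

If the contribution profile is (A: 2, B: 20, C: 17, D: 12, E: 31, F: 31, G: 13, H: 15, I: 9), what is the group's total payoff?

1011.00 dollars

Total contributed: 2 + 20 + 17 + 12 + 31 + 31 + 13 + 15 + 9 = 150; total kept: 9 × 34 − 150 = 156.
The tour-expenses pool pays out 5.7 × 150 = 855.00 in aggregate.
Group total = 156 + 855.00 = 1011.00.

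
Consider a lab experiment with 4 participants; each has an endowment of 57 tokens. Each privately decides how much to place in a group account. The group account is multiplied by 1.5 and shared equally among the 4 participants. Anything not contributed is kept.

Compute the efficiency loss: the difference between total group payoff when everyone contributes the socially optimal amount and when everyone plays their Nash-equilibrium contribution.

Each contributed unit returns 1.5/4 = 0.3750 to its contributor — below 1 — so contributing 0 is dominant for every player. At the Nash equilibrium everyone keeps their 57, and the group total is 4 × 57 = 228.
Each contributed unit returns 1.500 to the group as a whole (0.3750 to each of 4 players), which exceeds 1, so the social optimum is full contribution: group total = 1.500 × 228 = 342.00.
Efficiency loss = 342.00 − 228 = 114.00.

114.00 tokens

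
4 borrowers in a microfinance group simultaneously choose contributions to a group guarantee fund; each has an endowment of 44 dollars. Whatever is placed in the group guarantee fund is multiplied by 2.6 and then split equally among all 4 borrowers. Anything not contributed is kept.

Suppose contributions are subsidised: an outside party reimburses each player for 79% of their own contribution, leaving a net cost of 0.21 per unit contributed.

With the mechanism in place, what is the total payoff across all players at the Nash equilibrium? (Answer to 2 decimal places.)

Under the mechanism each unit contributed yields (2.6/4) / 0.21 = 3.0952 back to its contributor per unit of net cost, which exceeds 1, making full contribution the dominant choice for everyone.
So the Nash equilibrium is full contribution by all 4; the group earns 4 × (44 × 0.79 + 2.6 × 44) = 596.64.

596.64 dollars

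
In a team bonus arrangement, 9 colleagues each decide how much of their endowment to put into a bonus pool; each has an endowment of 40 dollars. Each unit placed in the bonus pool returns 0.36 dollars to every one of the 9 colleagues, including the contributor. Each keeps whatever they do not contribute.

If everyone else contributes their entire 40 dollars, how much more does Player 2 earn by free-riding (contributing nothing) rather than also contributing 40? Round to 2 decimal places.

Switching from a contribution of 40 to 0 lets Player 2 keep an extra 40 dollars, but lowers the bonus pool by 40, which costs Player 2 their own share of that drop: 0.36 × 40 = 14.40.
Net gain = 40 − 14.40 = 25.60. The private return per contributed unit (0.36) is below 1, so free-riding is indeed the best response regardless of what the others do.

25.60 dollars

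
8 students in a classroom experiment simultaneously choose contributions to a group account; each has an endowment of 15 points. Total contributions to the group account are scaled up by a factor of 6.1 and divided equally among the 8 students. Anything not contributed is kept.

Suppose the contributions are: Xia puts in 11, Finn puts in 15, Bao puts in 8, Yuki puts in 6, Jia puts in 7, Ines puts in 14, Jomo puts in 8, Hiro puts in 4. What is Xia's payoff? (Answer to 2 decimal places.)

Total contributed: 11 + 15 + 8 + 6 + 7 + 14 + 8 + 4 = 73.
Each receives 6.1 × 73 / 8 = 55.66 from the group account.
Xia keeps 15 − 11 = 4, so Xia's payoff is 4 + 55.66 = 59.66.

59.66 points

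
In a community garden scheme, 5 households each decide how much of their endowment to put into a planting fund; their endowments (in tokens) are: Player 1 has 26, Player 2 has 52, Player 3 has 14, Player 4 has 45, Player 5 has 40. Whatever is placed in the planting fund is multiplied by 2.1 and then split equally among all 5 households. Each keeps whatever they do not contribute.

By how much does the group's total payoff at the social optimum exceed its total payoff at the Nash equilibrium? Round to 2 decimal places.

194.70 tokens

The private return per contributed unit is 2.1/5 = 0.4200 < 1 for every player regardless of endowment, so the Nash equilibrium is zero contribution and the group total is Σ E_j = 26 + 52 + 14 + 45 + 40 = 177.
Each contributed unit returns 2.100 to the group, so the social optimum is full contribution by everyone: group total = 2.100 × 177 = 371.70.
Efficiency loss = (2.100 − 1) × 177 = 194.70.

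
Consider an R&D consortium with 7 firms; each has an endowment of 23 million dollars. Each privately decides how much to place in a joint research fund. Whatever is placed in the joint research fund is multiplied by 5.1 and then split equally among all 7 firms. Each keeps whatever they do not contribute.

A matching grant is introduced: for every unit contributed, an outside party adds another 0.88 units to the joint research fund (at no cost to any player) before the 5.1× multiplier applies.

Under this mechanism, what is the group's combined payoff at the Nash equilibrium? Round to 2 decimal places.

1543.67 million dollars

With the mechanism, a contributed unit returns 5.1 × 1.88 / 7 = 1.3697 per unit of net cost to the contributor — now above 1 — so contributing fully is weakly dominant for every player.
At the Nash equilibrium everyone contributes 23. Group total payoff = 5.1 × 1.88 × 161 = 1543.67.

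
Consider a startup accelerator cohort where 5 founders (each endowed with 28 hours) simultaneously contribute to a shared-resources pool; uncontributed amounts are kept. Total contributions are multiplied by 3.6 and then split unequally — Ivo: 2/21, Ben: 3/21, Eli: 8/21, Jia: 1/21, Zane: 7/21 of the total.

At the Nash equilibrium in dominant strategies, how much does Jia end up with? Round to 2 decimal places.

For player j, contributing a unit is worthwhile iff 3.6 × (j's share) ≥ 1, i.e. iff j's share is at least 0.2778.
The shares above 0.2778 belong to Eli and Zane, contributing 28 each; the remaining 3 contribute 0. Total contributed: 56.
Jia keeps 28 and receives 3.6 × 56 × 1/21 = 9.60 from the shared-resources pool, for a payoff of 37.60.

37.60 hours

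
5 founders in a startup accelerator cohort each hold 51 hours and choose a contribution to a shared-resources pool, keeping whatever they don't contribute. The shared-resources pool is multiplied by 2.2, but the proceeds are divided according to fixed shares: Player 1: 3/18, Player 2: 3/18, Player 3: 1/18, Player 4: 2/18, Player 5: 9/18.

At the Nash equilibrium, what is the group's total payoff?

316.20 hours

A player with share s gets back 2.2·s per unit contributed, so full contribution is dominant for anyone with s > 1/2.2 = 0.4545 and zero contribution is dominant for anyone below.
The only share above 0.4545 is Player 5's 9/18, contributing 51; the remaining 4 contribute 0. Total contributed: 51.
The shared-resources pool pays out 2.2 × 51 = 112.20 in total (split across the unequal shares, but the aggregate is all that matters for the group sum).
The 4 free-riders keep 51 each, adding 204. Group total = 204 + 112.20 = 316.20.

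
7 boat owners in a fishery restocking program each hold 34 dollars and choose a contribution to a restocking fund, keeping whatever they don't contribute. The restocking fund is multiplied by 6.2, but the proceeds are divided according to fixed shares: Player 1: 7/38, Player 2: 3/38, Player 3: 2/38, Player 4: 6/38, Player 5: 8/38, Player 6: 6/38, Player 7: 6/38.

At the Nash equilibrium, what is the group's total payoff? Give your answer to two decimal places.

591.60 dollars

Player j's private return per contributed unit is 6.2 × (j's share). Contributing is weakly dominant for j when that share is at least 1/6.2 = 0.1613, and contributing 0 is dominant otherwise.
Player 1 and Player 5 are above the threshold, contributing 34 each; the remaining 5 contribute 0. Total contributed: 68.
The restocking fund pays out 6.2 × 68 = 421.60 in total (split across the unequal shares, but the aggregate is all that matters for the group sum).
The 5 free-riders keep 34 each, adding 170. Group total = 170 + 421.60 = 591.60.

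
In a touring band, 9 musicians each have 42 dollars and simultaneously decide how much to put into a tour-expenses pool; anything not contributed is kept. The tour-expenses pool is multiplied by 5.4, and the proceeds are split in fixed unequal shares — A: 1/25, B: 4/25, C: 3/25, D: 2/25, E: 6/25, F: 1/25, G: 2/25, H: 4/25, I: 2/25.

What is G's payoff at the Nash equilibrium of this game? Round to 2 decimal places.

For player j, contributing a unit is worthwhile iff 5.4 × (j's share) ≥ 1, i.e. iff j's share is at least 0.1852.
Only E (6/25) clears that bar, contributing 42; the remaining 8 contribute 0. Total contributed: 42.
G keeps 42 and receives 5.4 × 42 × 2/25 = 18.14 from the tour-expenses pool, for a payoff of 60.14.

60.14 dollars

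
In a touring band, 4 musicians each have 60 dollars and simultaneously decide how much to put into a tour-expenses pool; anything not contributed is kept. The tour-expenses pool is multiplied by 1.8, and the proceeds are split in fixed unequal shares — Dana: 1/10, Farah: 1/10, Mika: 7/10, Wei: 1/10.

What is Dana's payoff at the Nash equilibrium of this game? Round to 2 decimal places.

Player j's private return per contributed unit is 1.8 × (j's share). Contributing is weakly dominant for j when that share is at least 1/1.8 = 0.5556, and contributing 0 is dominant otherwise.
The only share above 0.5556 is Mika's 7/10, contributing 60; the remaining 3 contribute 0. Total contributed: 60.
Dana keeps 60 and receives 1.8 × 60 × 1/10 = 10.80 from the tour-expenses pool, for a payoff of 70.80.

70.80 dollars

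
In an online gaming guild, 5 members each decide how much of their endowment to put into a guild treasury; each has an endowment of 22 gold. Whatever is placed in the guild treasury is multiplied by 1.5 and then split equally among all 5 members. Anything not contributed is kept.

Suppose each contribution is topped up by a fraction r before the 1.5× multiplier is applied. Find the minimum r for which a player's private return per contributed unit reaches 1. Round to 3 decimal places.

With matching at rate r, one contributed unit becomes (1 + r) in the guild treasury and returns 1.5 × (1 + r) / 5 to the contributor.
Setting this equal to 1: 1 + r = 5/1.5 = 3.3333.
So the minimum matching rate is r = 3.3333 − 1 = 2.333.

2.333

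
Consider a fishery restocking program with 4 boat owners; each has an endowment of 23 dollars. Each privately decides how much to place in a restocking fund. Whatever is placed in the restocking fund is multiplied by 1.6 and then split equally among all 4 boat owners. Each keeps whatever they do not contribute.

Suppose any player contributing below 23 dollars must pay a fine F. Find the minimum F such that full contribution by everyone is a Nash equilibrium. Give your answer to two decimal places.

Given the others contribute fully, the best deviation is to contribute 0 (any partial contribution still incurs the fine and gives up units whose private return 0.4000 is below 1).
Deviating from 23 to 0 saves 23 dollars but forfeits the deviator's share of the drop in the restocking fund: 1.6/4 × 23 = 9.20.
So the deviation gain is 23 − 9.20 = 13.80, and the fine must be at least 13.80 dollars to wipe it out.

13.80 dollars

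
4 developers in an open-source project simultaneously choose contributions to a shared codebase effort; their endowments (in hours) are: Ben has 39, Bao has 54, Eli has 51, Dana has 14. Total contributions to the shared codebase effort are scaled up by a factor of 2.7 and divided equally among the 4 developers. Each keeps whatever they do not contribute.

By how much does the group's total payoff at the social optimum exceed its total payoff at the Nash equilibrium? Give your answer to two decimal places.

268.60 hours

The private return per contributed unit is 2.7/4 = 0.6750 < 1 for every player regardless of endowment, so the Nash equilibrium is zero contribution and the group total is Σ E_j = 39 + 54 + 51 + 14 = 158.
Each contributed unit returns 2.700 to the group, so the social optimum is full contribution by everyone: group total = 2.700 × 158 = 426.60.
Efficiency loss = (2.700 − 1) × 158 = 268.60.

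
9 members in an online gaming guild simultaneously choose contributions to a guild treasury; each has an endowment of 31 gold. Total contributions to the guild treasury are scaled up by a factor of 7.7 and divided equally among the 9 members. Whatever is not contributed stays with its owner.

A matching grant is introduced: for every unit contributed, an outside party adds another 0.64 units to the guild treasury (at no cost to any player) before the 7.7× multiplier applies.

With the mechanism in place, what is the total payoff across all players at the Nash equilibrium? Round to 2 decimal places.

3523.21 gold

The effective private return per unit is now 7.7 × 1.64 / 9 = 1.4031 > 1, so every player's dominant strategy flips to full contribution.
At the Nash equilibrium everyone contributes 31. Group total payoff = 7.7 × 1.64 × 279 = 3523.21.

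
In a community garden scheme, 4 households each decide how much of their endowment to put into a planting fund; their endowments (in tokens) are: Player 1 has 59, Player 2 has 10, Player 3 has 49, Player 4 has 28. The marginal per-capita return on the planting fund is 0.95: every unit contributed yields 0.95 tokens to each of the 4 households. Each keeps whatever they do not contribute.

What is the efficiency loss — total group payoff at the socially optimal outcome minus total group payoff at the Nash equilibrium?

408.80 tokens

The private return per contributed unit is 0.95 < 1 for everyone, so the Nash equilibrium is zero contribution and the group total is Σ E_j = 59 + 10 + 49 + 28 = 146.
Each contributed unit returns 3.800 to the group, so the social optimum is full contribution by everyone: group total = 3.800 × 146 = 554.80.
Efficiency loss = (3.800 − 1) × 146 = 408.80.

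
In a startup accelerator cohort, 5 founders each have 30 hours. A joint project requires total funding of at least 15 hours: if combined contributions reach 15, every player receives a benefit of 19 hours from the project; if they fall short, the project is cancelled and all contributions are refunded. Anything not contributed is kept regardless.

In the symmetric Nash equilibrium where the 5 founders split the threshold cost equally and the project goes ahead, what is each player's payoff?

Equal share of the threshold: 15/5 = 3.
At this profile no one gains by cutting their contribution: any cut drops the total below 15, the project is cancelled, contributions are refunded, and the deviator ends with 30, which is less than 30 − 3 + 19 = 46. Contributing more than 3 just wastes the excess. So contributing exactly 3 is a best response.
Each player's payoff: 30 − 3 + 19 = 46.

46 hours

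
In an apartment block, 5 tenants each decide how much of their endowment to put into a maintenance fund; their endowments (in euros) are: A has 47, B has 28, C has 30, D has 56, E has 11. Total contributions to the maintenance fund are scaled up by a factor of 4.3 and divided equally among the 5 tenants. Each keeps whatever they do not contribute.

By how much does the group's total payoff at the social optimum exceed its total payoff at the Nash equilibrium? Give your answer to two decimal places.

The private return per contributed unit is 4.3/5 = 0.8600 < 1 for every player regardless of endowment, so the Nash equilibrium is zero contribution and the group total is Σ E_j = 47 + 28 + 30 + 56 + 11 = 172.
Each contributed unit returns 4.300 to the group, so the social optimum is full contribution by everyone: group total = 4.300 × 172 = 739.60.
Efficiency loss = (4.300 − 1) × 172 = 567.60.

567.60 euros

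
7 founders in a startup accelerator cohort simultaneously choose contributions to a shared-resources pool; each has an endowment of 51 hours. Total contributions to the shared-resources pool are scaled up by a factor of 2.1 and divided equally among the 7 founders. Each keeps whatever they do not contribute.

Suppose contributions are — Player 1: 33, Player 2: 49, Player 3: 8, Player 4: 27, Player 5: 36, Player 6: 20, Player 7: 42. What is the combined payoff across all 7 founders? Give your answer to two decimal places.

Total contributed: 33 + 49 + 8 + 27 + 36 + 20 + 42 = 215; total kept: 7 × 51 − 215 = 142.
The shared-resources pool pays out 2.1 × 215 = 451.50 in aggregate.
Group total = 142 + 451.50 = 593.50.

593.50 hours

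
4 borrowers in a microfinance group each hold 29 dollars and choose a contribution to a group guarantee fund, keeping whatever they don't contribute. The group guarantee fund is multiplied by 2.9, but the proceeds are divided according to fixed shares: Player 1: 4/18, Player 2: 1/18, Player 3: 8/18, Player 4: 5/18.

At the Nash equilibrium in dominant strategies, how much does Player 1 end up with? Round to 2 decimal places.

47.69 dollars

For player j, contributing a unit is worthwhile iff 2.9 × (j's share) ≥ 1, i.e. iff j's share is at least 0.3448.
The only share above 0.3448 is Player 3's 8/18, contributing 29; the remaining 3 contribute 0. Total contributed: 29.
Player 1 keeps 29 and receives 2.9 × 29 × 4/18 = 18.69 from the group guarantee fund, for a payoff of 47.69.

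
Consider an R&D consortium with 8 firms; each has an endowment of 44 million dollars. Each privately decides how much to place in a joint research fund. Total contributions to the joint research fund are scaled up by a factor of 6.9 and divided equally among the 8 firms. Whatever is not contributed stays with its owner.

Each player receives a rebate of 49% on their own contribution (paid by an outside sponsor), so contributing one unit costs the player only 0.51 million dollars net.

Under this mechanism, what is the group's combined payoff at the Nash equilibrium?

2601.28 million dollars

Under the mechanism each unit contributed yields (6.9/8) / 0.51 = 1.6912 back to its contributor per unit of net cost, which exceeds 1, making full contribution the dominant choice for everyone.
At the Nash equilibrium everyone contributes 44. Group total payoff = 8 × (44 × 0.49 + 6.9 × 44) = 2601.28.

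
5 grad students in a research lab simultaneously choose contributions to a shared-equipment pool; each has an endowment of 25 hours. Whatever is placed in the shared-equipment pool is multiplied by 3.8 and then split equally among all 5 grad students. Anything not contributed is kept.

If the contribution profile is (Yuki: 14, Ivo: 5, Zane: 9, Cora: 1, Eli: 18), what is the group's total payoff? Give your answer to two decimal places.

Total contributed: 14 + 5 + 9 + 1 + 18 = 47; total kept: 5 × 25 − 47 = 78.
The shared-equipment pool pays out 3.8 × 47 = 178.60 in aggregate.
Group total = 78 + 178.60 = 256.60.

256.60 hours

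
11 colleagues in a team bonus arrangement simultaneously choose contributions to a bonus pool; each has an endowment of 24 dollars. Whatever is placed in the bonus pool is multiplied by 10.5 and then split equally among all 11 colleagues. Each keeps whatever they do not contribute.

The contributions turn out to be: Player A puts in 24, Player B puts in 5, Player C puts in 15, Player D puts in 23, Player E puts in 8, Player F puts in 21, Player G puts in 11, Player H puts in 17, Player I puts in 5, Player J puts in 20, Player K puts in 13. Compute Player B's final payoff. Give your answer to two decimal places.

Total contributed: 24 + 5 + 15 + 23 + 8 + 21 + 11 + 17 + 5 + 20 + 13 = 162.
Each receives 10.5 × 162 / 11 = 154.64 from the bonus pool.
Player B keeps 24 − 5 = 19, so Player B's payoff is 19 + 154.64 = 173.64.

173.64 dollars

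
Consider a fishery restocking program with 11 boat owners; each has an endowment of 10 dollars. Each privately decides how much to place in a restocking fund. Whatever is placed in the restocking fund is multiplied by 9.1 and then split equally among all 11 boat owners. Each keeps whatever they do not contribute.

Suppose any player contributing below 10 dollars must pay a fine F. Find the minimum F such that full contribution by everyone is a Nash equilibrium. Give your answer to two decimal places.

1.73 dollars

Given the others contribute fully, the best deviation is to contribute 0 (any partial contribution still incurs the fine and gives up units whose private return 0.8273 is below 1).
Deviating from 10 to 0 saves 10 dollars but forfeits the deviator's share of the drop in the restocking fund: 9.1/11 × 10 = 8.27.
So the deviation gain is 10 − 8.27 = 1.73, and the fine must be at least 1.73 dollars to wipe it out.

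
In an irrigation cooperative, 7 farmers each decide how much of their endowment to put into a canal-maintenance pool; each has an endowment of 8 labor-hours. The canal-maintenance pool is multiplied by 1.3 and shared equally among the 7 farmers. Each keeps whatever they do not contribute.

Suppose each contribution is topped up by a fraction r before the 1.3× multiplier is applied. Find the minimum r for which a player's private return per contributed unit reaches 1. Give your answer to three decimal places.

4.385

With matching at rate r, one contributed unit becomes (1 + r) in the canal-maintenance pool and returns 1.3 × (1 + r) / 7 to the contributor.
Setting this equal to 1: 1 + r = 7/1.3 = 5.3846.
So the minimum matching rate is r = 5.3846 − 1 = 4.385.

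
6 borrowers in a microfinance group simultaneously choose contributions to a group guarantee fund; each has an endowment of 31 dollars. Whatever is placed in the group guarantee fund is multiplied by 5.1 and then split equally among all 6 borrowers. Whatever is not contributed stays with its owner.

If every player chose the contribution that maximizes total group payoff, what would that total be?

948.60 dollars

Each contributed unit returns 5.100 to the group as a whole (0.8500 to each of 6 players), which exceeds 1, so the social optimum is full contribution: group total = 5.100 × 186 = 948.60.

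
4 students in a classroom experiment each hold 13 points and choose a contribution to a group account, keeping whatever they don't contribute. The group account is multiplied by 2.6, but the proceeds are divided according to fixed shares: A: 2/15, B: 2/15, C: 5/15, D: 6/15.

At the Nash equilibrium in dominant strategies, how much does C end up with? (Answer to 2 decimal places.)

Each unit j contributes comes back to j as 2.6 × (j's share), so j prefers to contribute only if that share exceeds 1/2.6 = 0.3846; otherwise keeping the unit dominates.
The only share above 0.3846 is D's 6/15, contributing 13; the remaining 3 contribute 0. Total contributed: 13.
C keeps 13 and receives 2.6 × 13 × 5/15 = 11.27 from the group account, for a payoff of 24.27.

24.27 points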